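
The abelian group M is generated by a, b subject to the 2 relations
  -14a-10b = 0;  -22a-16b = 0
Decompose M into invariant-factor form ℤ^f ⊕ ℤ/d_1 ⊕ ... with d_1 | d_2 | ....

Answer: M ≅ ℤ/2 ⊕ ℤ/2

Derivation:
rank_ℚ(R)=2; free=2−2=0
SNF(R) diag = [2, 2] → torsion [2, 2]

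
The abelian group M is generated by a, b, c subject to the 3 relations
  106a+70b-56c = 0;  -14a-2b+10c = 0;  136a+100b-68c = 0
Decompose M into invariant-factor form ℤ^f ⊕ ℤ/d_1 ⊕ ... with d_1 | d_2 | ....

Answer: M ≅ ℤ/2 ⊕ ℤ/6 ⊕ ℤ/12

Derivation:
rank_ℚ(R)=3; free=3−3=0
SNF(R) diag = [2, 6, 12] → torsion [2, 6, 12]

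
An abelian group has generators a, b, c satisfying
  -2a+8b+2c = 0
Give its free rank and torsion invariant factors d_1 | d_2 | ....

Answer: M ≅ ℤ^2 ⊕ ℤ/2

Derivation:
rank_ℚ(R)=1; free=3−1=2
SNF(R) diag = [2] → torsion [2]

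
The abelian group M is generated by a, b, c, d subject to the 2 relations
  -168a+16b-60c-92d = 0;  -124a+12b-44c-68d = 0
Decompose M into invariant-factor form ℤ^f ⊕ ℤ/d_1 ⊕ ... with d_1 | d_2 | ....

rank_ℚ(R)=2; free=4−2=2
SNF(R) diag = [4, 4] → torsion [4, 4]

Answer: M ≅ ℤ^2 ⊕ ℤ/4 ⊕ ℤ/4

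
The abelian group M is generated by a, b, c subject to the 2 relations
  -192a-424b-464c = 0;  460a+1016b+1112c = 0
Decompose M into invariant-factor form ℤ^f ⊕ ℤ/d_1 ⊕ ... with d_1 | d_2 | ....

rank_ℚ(R)=2; free=3−2=1
SNF(R) diag = [4, 8] → torsion [4, 8]

Answer: M ≅ ℤ^1 ⊕ ℤ/4 ⊕ ℤ/8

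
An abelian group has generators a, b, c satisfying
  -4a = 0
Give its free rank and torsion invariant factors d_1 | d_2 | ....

Answer: M ≅ ℤ^2 ⊕ ℤ/4

Derivation:
rank_ℚ(R)=1; free=3−1=2
SNF(R) diag = [4] → torsion [4]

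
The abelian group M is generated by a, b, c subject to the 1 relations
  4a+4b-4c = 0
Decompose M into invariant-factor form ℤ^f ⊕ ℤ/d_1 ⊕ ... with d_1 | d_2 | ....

Answer: M ≅ ℤ^2 ⊕ ℤ/4

Derivation:
rank_ℚ(R)=1; free=3−1=2
SNF(R) diag = [4] → torsion [4]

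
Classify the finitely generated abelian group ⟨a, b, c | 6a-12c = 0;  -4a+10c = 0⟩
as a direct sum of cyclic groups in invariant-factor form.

rank_ℚ(R)=2; free=3−2=1
SNF(R) diag = [2, 6] → torsion [2, 6]

Answer: M ≅ ℤ^1 ⊕ ℤ/2 ⊕ ℤ/6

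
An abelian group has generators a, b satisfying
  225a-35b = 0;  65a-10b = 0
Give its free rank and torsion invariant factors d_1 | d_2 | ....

rank_ℚ(R)=2; free=2−2=0
SNF(R) diag = [5, 5] → torsion [5, 5]

Answer: M ≅ ℤ/5 ⊕ ℤ/5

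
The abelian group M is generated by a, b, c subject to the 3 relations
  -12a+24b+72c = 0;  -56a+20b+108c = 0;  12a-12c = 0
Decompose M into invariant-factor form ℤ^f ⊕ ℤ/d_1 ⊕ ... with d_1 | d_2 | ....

Answer: M ≅ ℤ/4 ⊕ ℤ/12 ⊕ ℤ/12

Derivation:
rank_ℚ(R)=3; free=3−3=0
SNF(R) diag = [4, 12, 12] → torsion [4, 12, 12]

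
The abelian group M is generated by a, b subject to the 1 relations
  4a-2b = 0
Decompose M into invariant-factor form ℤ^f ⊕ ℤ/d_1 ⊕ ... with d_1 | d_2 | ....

rank_ℚ(R)=1; free=2−1=1
SNF(R) diag = [2] → torsion [2]

Answer: M ≅ ℤ^1 ⊕ ℤ/2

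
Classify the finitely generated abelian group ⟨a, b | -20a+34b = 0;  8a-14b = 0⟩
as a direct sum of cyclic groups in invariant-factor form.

rank_ℚ(R)=2; free=2−2=0
SNF(R) diag = [2, 4] → torsion [2, 4]

Answer: M ≅ ℤ/2 ⊕ ℤ/4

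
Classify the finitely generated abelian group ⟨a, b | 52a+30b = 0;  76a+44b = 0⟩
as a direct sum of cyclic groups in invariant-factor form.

rank_ℚ(R)=2; free=2−2=0
SNF(R) diag = [2, 4] → torsion [2, 4]

Answer: M ≅ ℤ/2 ⊕ ℤ/4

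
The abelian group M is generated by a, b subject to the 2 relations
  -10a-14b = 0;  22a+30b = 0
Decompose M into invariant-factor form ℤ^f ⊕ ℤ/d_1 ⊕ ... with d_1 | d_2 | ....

rank_ℚ(R)=2; free=2−2=0
SNF(R) diag = [2, 4] → torsion [2, 4]

Answer: M ≅ ℤ/2 ⊕ ℤ/4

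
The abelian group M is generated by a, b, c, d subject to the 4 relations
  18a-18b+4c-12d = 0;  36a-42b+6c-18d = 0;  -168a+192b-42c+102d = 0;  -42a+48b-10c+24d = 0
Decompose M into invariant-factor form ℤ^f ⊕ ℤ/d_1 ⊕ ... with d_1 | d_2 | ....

rank_ℚ(R)=4; free=4−4=0
SNF(R) diag = [2, 6, 6, 18] → torsion [2, 6, 6, 18]

Answer: M ≅ ℤ/2 ⊕ ℤ/6 ⊕ ℤ/6 ⊕ ℤ/18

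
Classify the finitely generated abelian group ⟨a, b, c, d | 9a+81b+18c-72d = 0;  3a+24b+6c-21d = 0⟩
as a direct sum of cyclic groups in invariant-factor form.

rank_ℚ(R)=2; free=4−2=2
SNF(R) diag = [3, 9] → torsion [3, 9]

Answer: M ≅ ℤ^2 ⊕ ℤ/3 ⊕ ℤ/9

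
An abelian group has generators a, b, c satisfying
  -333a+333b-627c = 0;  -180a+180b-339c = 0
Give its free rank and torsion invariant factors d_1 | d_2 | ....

Answer: M ≅ ℤ^1 ⊕ ℤ/3 ⊕ ℤ/9

Derivation:
rank_ℚ(R)=2; free=3−2=1
SNF(R) diag = [3, 9] → torsion [3, 9]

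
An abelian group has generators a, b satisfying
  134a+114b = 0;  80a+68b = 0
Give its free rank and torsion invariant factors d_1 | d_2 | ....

rank_ℚ(R)=2; free=2−2=0
SNF(R) diag = [2, 4] → torsion [2, 4]

Answer: M ≅ ℤ/2 ⊕ ℤ/4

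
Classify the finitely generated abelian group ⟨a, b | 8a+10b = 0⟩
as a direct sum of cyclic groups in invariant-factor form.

rank_ℚ(R)=1; free=2−1=1
SNF(R) diag = [2] → torsion [2]

Answer: M ≅ ℤ^1 ⊕ ℤ/2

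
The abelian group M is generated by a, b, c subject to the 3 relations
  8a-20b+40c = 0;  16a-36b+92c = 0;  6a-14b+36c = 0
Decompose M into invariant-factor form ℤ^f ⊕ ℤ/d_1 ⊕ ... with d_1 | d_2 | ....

Answer: M ≅ ℤ/2 ⊕ ℤ/4 ⊕ ℤ/12

Derivation:
rank_ℚ(R)=3; free=3−3=0
SNF(R) diag = [2, 4, 12] → torsion [2, 4, 12]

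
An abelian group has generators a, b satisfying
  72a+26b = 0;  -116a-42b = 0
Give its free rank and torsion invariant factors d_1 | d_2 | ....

Answer: M ≅ ℤ/2 ⊕ ℤ/4

Derivation:
rank_ℚ(R)=2; free=2−2=0
SNF(R) diag = [2, 4] → torsion [2, 4]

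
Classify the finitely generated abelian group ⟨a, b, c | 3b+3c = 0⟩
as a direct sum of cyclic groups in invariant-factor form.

rank_ℚ(R)=1; free=3−1=2
SNF(R) diag = [3] → torsion [3]

Answer: M ≅ ℤ^2 ⊕ ℤ/3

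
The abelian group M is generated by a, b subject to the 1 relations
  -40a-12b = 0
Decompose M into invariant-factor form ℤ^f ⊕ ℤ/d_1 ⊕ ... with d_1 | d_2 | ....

Answer: M ≅ ℤ^1 ⊕ ℤ/4

Derivation:
rank_ℚ(R)=1; free=2−1=1
SNF(R) diag = [4] → torsion [4]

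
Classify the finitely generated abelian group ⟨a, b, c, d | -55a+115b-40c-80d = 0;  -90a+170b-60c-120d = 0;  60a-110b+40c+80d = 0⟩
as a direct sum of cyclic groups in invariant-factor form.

Answer: M ≅ ℤ^1 ⊕ ℤ/5 ⊕ ℤ/10 ⊕ ℤ/20

Derivation:
rank_ℚ(R)=3; free=4−3=1
SNF(R) diag = [5, 10, 20] → torsion [5, 10, 20]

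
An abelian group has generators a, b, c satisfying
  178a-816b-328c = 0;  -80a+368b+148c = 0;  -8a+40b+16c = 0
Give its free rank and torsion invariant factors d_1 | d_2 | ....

Answer: M ≅ ℤ/2 ⊕ ℤ/4 ⊕ ℤ/8

Derivation:
rank_ℚ(R)=3; free=3−3=0
SNF(R) diag = [2, 4, 8] → torsion [2, 4, 8]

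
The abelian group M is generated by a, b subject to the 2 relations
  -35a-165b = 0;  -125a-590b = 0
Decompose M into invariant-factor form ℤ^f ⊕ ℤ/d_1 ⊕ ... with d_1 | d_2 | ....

rank_ℚ(R)=2; free=2−2=0
SNF(R) diag = [5, 5] → torsion [5, 5]

Answer: M ≅ ℤ/5 ⊕ ℤ/5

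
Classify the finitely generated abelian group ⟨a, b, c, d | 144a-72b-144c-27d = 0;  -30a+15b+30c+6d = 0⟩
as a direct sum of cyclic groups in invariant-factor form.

rank_ℚ(R)=2; free=4−2=2
SNF(R) diag = [3, 9] → torsion [3, 9]

Answer: M ≅ ℤ^2 ⊕ ℤ/3 ⊕ ℤ/9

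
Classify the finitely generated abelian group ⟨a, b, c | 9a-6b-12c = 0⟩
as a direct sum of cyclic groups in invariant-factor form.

Answer: M ≅ ℤ^2 ⊕ ℤ/3

Derivation:
rank_ℚ(R)=1; free=3−1=2
SNF(R) diag = [3] → torsion [3]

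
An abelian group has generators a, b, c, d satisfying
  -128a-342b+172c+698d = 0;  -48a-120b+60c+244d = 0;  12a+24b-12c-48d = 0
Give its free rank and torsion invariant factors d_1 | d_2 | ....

rank_ℚ(R)=3; free=4−3=1
SNF(R) diag = [2, 4, 12] → torsion [2, 4, 12]

Answer: M ≅ ℤ^1 ⊕ ℤ/2 ⊕ ℤ/4 ⊕ ℤ/12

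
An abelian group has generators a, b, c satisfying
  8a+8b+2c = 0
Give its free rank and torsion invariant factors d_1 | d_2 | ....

rank_ℚ(R)=1; free=3−1=2
SNF(R) diag = [2] → torsion [2]

Answer: M ≅ ℤ^2 ⊕ ℤ/2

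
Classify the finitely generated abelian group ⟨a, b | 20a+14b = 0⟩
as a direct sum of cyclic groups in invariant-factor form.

Answer: M ≅ ℤ^1 ⊕ ℤ/2

Derivation:
rank_ℚ(R)=1; free=2−1=1
SNF(R) diag = [2] → torsion [2]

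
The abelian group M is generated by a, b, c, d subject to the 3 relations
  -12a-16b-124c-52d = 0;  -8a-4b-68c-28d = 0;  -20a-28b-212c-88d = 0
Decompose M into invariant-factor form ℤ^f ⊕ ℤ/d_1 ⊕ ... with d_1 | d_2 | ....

rank_ℚ(R)=3; free=4−3=1
SNF(R) diag = [4, 4, 12] → torsion [4, 4, 12]

Answer: M ≅ ℤ^1 ⊕ ℤ/4 ⊕ ℤ/4 ⊕ ℤ/12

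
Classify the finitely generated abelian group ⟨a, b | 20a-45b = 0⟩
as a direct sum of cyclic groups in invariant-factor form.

Answer: M ≅ ℤ^1 ⊕ ℤ/5

Derivation:
rank_ℚ(R)=1; free=2−1=1
SNF(R) diag = [5] → torsion [5]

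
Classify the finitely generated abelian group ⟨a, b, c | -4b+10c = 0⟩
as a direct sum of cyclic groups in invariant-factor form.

Answer: M ≅ ℤ^2 ⊕ ℤ/2

Derivation:
rank_ℚ(R)=1; free=3−1=2
SNF(R) diag = [2] → torsion [2]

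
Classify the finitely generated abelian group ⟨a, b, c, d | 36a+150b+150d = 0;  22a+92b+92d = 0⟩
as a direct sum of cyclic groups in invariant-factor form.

Answer: M ≅ ℤ^2 ⊕ ℤ/2 ⊕ ℤ/6

Derivation:
rank_ℚ(R)=2; free=4−2=2
SNF(R) diag = [2, 6] → torsion [2, 6]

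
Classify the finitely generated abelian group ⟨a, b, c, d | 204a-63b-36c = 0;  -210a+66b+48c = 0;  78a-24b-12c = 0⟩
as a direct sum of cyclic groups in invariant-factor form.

rank_ℚ(R)=3; free=4−3=1
SNF(R) diag = [3, 6, 12] → torsion [3, 6, 12]

Answer: M ≅ ℤ^1 ⊕ ℤ/3 ⊕ ℤ/6 ⊕ ℤ/12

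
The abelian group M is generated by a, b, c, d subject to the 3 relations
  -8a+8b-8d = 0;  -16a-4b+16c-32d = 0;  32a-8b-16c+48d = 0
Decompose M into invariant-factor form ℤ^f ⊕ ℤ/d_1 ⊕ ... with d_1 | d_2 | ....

Answer: M ≅ ℤ^1 ⊕ ℤ/4 ⊕ ℤ/8 ⊕ ℤ/16

Derivation:
rank_ℚ(R)=3; free=4−3=1
SNF(R) diag = [4, 8, 16] → torsion [4, 8, 16]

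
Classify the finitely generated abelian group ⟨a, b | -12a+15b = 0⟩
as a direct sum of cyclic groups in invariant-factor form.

rank_ℚ(R)=1; free=2−1=1
SNF(R) diag = [3] → torsion [3]

Answer: M ≅ ℤ^1 ⊕ ℤ/3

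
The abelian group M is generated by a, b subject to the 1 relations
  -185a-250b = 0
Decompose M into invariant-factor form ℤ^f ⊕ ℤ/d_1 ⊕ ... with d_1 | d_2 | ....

rank_ℚ(R)=1; free=2−1=1
SNF(R) diag = [5] → torsion [5]

Answer: M ≅ ℤ^1 ⊕ ℤ/5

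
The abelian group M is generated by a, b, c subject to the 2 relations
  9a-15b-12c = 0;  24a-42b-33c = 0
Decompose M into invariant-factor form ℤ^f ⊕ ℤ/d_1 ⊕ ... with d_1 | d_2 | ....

Answer: M ≅ ℤ^1 ⊕ ℤ/3 ⊕ ℤ/3

Derivation:
rank_ℚ(R)=2; free=3−2=1
SNF(R) diag = [3, 3] → torsion [3, 3]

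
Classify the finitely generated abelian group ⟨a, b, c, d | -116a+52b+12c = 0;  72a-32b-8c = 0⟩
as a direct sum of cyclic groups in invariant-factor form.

rank_ℚ(R)=2; free=4−2=2
SNF(R) diag = [4, 8] → torsion [4, 8]

Answer: M ≅ ℤ^2 ⊕ ℤ/4 ⊕ ℤ/8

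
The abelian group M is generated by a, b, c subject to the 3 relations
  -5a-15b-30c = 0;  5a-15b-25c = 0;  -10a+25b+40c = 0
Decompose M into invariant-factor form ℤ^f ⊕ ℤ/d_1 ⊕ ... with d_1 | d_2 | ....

Answer: M ≅ ℤ/5 ⊕ ℤ/5 ⊕ ℤ/5

Derivation:
rank_ℚ(R)=3; free=3−3=0
SNF(R) diag = [5, 5, 5] → torsion [5, 5, 5]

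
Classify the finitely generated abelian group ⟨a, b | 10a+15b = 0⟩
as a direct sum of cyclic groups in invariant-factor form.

rank_ℚ(R)=1; free=2−1=1
SNF(R) diag = [5] → torsion [5]

Answer: M ≅ ℤ^1 ⊕ ℤ/5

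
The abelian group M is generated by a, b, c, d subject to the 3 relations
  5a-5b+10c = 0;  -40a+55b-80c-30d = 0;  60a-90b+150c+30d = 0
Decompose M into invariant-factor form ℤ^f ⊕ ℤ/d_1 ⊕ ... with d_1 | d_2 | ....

rank_ℚ(R)=3; free=4−3=1
SNF(R) diag = [5, 15, 30] → torsion [5, 15, 30]

Answer: M ≅ ℤ^1 ⊕ ℤ/5 ⊕ ℤ/15 ⊕ ℤ/30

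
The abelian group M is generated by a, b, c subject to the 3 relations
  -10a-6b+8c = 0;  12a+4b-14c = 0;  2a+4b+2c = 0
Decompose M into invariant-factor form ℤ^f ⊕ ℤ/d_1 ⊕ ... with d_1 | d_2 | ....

rank_ℚ(R)=3; free=3−3=0
SNF(R) diag = [2, 2, 2] → torsion [2, 2, 2]

Answer: M ≅ ℤ/2 ⊕ ℤ/2 ⊕ ℤ/2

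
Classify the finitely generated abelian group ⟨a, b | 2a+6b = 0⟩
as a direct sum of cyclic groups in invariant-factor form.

Answer: M ≅ ℤ^1 ⊕ ℤ/2

Derivation:
rank_ℚ(R)=1; free=2−1=1
SNF(R) diag = [2] → torsion [2]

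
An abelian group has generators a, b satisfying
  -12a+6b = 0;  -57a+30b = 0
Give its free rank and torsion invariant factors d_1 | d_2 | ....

rank_ℚ(R)=2; free=2−2=0
SNF(R) diag = [3, 6] → torsion [3, 6]

Answer: M ≅ ℤ/3 ⊕ ℤ/6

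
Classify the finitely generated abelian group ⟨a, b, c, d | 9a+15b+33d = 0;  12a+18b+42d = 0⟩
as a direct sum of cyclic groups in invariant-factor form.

rank_ℚ(R)=2; free=4−2=2
SNF(R) diag = [3, 6] → torsion [3, 6]

Answer: M ≅ ℤ^2 ⊕ ℤ/3 ⊕ ℤ/6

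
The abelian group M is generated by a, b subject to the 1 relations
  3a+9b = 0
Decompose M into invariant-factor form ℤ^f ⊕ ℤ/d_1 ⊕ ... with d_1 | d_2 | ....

Answer: M ≅ ℤ^1 ⊕ ℤ/3

Derivation:
rank_ℚ(R)=1; free=2−1=1
SNF(R) diag = [3] → torsion [3]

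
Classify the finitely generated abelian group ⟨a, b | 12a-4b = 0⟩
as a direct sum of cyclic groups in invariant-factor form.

Answer: M ≅ ℤ^1 ⊕ ℤ/4

Derivation:
rank_ℚ(R)=1; free=2−1=1
SNF(R) diag = [4] → torsion [4]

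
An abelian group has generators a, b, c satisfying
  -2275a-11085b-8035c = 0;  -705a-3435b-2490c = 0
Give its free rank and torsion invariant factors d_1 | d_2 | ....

rank_ℚ(R)=2; free=3−2=1
SNF(R) diag = [5, 15] → torsion [5, 15]

Answer: M ≅ ℤ^1 ⊕ ℤ/5 ⊕ ℤ/15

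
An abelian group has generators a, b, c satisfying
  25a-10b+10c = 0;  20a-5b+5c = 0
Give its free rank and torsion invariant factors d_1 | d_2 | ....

rank_ℚ(R)=2; free=3−2=1
SNF(R) diag = [5, 15] → torsion [5, 15]

Answer: M ≅ ℤ^1 ⊕ ℤ/5 ⊕ ℤ/15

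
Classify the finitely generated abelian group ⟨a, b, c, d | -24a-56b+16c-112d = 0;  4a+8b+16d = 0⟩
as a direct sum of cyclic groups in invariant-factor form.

Answer: M ≅ ℤ^2 ⊕ ℤ/4 ⊕ ℤ/8

Derivation:
rank_ℚ(R)=2; free=4−2=2
SNF(R) diag = [4, 8] → torsion [4, 8]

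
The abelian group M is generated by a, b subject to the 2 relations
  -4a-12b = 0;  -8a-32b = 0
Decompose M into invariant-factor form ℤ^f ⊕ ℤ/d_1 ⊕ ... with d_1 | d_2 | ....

rank_ℚ(R)=2; free=2−2=0
SNF(R) diag = [4, 8] → torsion [4, 8]

Answer: M ≅ ℤ/4 ⊕ ℤ/8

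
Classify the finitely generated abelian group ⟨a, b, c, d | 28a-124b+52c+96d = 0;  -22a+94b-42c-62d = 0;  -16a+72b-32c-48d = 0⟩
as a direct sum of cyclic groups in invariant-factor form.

rank_ℚ(R)=3; free=4−3=1
SNF(R) diag = [2, 4, 8] → torsion [2, 4, 8]

Answer: M ≅ ℤ^1 ⊕ ℤ/2 ⊕ ℤ/4 ⊕ ℤ/8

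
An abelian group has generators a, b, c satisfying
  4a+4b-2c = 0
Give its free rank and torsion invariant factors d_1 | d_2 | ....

Answer: M ≅ ℤ^2 ⊕ ℤ/2

Derivation:
rank_ℚ(R)=1; free=3−1=2
SNF(R) diag = [2] → torsion [2]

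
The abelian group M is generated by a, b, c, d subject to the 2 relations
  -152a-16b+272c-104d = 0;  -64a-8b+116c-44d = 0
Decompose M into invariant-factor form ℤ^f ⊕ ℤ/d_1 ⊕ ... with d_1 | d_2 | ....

Answer: M ≅ ℤ^2 ⊕ ℤ/4 ⊕ ℤ/8

Derivation:
rank_ℚ(R)=2; free=4−2=2
SNF(R) diag = [4, 8] → torsion [4, 8]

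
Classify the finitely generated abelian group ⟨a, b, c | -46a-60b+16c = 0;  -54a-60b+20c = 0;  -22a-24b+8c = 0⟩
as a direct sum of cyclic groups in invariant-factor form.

Answer: M ≅ ℤ/2 ⊕ ℤ/4 ⊕ ℤ/12

Derivation:
rank_ℚ(R)=3; free=3−3=0
SNF(R) diag = [2, 4, 12] → torsion [2, 4, 12]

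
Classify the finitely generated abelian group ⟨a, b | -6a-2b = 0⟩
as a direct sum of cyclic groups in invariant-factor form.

Answer: M ≅ ℤ^1 ⊕ ℤ/2

Derivation:
rank_ℚ(R)=1; free=2−1=1
SNF(R) diag = [2] → torsion [2]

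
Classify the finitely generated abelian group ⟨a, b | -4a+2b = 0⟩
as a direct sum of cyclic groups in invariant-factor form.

rank_ℚ(R)=1; free=2−1=1
SNF(R) diag = [2] → torsion [2]

Answer: M ≅ ℤ^1 ⊕ ℤ/2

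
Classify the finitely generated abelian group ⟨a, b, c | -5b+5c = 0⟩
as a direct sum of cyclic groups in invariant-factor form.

rank_ℚ(R)=1; free=3−1=2
SNF(R) diag = [5] → torsion [5]

Answer: M ≅ ℤ^2 ⊕ ℤ/5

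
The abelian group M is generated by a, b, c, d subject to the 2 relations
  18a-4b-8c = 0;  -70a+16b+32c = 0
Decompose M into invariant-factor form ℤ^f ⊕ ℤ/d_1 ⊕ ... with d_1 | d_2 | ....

rank_ℚ(R)=2; free=4−2=2
SNF(R) diag = [2, 4] → torsion [2, 4]

Answer: M ≅ ℤ^2 ⊕ ℤ/2 ⊕ ℤ/4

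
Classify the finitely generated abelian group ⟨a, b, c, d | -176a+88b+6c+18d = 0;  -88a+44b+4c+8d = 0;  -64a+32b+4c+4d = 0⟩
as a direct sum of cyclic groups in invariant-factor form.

Answer: M ≅ ℤ^1 ⊕ ℤ/2 ⊕ ℤ/4 ⊕ ℤ/8

Derivation:
rank_ℚ(R)=3; free=4−3=1
SNF(R) diag = [2, 4, 8] → torsion [2, 4, 8]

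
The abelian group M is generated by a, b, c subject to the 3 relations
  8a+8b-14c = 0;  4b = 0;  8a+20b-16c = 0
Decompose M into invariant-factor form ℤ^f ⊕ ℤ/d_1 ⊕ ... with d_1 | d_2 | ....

rank_ℚ(R)=3; free=3−3=0
SNF(R) diag = [2, 4, 8] → torsion [2, 4, 8]

Answer: M ≅ ℤ/2 ⊕ ℤ/4 ⊕ ℤ/8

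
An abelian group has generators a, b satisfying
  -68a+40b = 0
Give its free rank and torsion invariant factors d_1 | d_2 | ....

Answer: M ≅ ℤ^1 ⊕ ℤ/4

Derivation:
rank_ℚ(R)=1; free=2−1=1
SNF(R) diag = [4] → torsion [4]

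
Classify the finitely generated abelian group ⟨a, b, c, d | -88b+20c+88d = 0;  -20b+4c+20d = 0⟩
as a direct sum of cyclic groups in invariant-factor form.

Answer: M ≅ ℤ^2 ⊕ ℤ/4 ⊕ ℤ/12

Derivation:
rank_ℚ(R)=2; free=4−2=2
SNF(R) diag = [4, 12] → torsion [4, 12]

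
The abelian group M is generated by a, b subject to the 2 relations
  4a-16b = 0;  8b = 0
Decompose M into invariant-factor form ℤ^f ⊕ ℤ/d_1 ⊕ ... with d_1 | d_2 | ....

rank_ℚ(R)=2; free=2−2=0
SNF(R) diag = [4, 8] → torsion [4, 8]

Answer: M ≅ ℤ/4 ⊕ ℤ/8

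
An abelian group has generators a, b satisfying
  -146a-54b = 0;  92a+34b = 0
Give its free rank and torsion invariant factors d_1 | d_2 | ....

Answer: M ≅ ℤ/2 ⊕ ℤ/2

Derivation:
rank_ℚ(R)=2; free=2−2=0
SNF(R) diag = [2, 2] → torsion [2, 2]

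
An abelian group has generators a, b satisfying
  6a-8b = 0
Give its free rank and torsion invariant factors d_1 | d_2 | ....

rank_ℚ(R)=1; free=2−1=1
SNF(R) diag = [2] → torsion [2]

Answer: M ≅ ℤ^1 ⊕ ℤ/2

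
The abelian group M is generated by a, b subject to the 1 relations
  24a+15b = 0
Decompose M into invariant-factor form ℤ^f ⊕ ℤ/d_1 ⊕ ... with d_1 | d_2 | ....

rank_ℚ(R)=1; free=2−1=1
SNF(R) diag = [3] → torsion [3]

Answer: M ≅ ℤ^1 ⊕ ℤ/3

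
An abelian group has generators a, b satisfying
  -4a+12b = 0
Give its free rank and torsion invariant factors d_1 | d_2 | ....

rank_ℚ(R)=1; free=2−1=1
SNF(R) diag = [4] → torsion [4]

Answer: M ≅ ℤ^1 ⊕ ℤ/4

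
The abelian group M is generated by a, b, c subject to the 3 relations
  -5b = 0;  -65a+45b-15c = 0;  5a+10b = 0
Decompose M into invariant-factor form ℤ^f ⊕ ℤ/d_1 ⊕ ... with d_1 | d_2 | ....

Answer: M ≅ ℤ/5 ⊕ ℤ/5 ⊕ ℤ/15

Derivation:
rank_ℚ(R)=3; free=3−3=0
SNF(R) diag = [5, 5, 15] → torsion [5, 5, 15]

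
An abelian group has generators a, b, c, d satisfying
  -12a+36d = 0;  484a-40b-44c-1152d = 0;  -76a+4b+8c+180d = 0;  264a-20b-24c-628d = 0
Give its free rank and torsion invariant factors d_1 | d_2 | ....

Answer: M ≅ ℤ/4 ⊕ ℤ/4 ⊕ ℤ/12 ⊕ ℤ/36

Derivation:
rank_ℚ(R)=4; free=4−4=0
SNF(R) diag = [4, 4, 12, 36] → torsion [4, 4, 12, 36]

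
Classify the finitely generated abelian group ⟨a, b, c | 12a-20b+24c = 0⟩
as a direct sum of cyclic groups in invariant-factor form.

Answer: M ≅ ℤ^2 ⊕ ℤ/4

Derivation:
rank_ℚ(R)=1; free=3−1=2
SNF(R) diag = [4] → torsion [4]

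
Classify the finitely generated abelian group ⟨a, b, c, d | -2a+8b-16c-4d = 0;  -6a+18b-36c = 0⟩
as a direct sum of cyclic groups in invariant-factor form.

Answer: M ≅ ℤ^2 ⊕ ℤ/2 ⊕ ℤ/6

Derivation:
rank_ℚ(R)=2; free=4−2=2
SNF(R) diag = [2, 6] → torsion [2, 6]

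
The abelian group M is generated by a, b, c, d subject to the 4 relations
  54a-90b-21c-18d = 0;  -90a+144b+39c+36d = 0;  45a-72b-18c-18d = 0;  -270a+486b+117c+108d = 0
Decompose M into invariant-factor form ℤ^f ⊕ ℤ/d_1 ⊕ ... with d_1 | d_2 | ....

Answer: M ≅ ℤ/3 ⊕ ℤ/9 ⊕ ℤ/18 ⊕ ℤ/54

Derivation:
rank_ℚ(R)=4; free=4−4=0
SNF(R) diag = [3, 9, 18, 54] → torsion [3, 9, 18, 54]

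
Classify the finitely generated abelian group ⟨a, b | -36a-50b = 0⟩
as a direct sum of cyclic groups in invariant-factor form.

Answer: M ≅ ℤ^1 ⊕ ℤ/2

Derivation:
rank_ℚ(R)=1; free=2−1=1
SNF(R) diag = [2] → torsion [2]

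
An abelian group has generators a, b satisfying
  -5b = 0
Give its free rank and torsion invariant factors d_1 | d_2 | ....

Answer: M ≅ ℤ^1 ⊕ ℤ/5

Derivation:
rank_ℚ(R)=1; free=2−1=1
SNF(R) diag = [5] → torsion [5]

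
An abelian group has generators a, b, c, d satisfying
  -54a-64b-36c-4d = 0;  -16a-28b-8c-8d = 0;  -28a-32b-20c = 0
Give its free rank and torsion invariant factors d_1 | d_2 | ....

Answer: M ≅ ℤ^1 ⊕ ℤ/2 ⊕ ℤ/4 ⊕ ℤ/12

Derivation:
rank_ℚ(R)=3; free=4−3=1
SNF(R) diag = [2, 4, 12] → torsion [2, 4, 12]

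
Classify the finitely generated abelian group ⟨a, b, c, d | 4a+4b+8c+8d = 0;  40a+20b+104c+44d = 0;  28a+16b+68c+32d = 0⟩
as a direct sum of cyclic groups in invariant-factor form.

Answer: M ≅ ℤ^1 ⊕ ℤ/4 ⊕ ℤ/4 ⊕ ℤ/12

Derivation:
rank_ℚ(R)=3; free=4−3=1
SNF(R) diag = [4, 4, 12] → torsion [4, 4, 12]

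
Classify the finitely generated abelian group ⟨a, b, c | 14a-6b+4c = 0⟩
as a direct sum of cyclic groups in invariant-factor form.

Answer: M ≅ ℤ^2 ⊕ ℤ/2

Derivation:
rank_ℚ(R)=1; free=3−1=2
SNF(R) diag = [2] → torsion [2]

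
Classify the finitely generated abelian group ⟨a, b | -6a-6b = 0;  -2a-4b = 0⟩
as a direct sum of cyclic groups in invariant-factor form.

rank_ℚ(R)=2; free=2−2=0
SNF(R) diag = [2, 6] → torsion [2, 6]

Answer: M ≅ ℤ/2 ⊕ ℤ/6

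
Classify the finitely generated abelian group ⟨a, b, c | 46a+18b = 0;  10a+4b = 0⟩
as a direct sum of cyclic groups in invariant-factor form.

rank_ℚ(R)=2; free=3−2=1
SNF(R) diag = [2, 2] → torsion [2, 2]

Answer: M ≅ ℤ^1 ⊕ ℤ/2 ⊕ ℤ/2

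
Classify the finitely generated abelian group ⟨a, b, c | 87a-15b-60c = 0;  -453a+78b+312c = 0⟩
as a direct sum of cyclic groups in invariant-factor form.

rank_ℚ(R)=2; free=3−2=1
SNF(R) diag = [3, 3] → torsion [3, 3]

Answer: M ≅ ℤ^1 ⊕ ℤ/3 ⊕ ℤ/3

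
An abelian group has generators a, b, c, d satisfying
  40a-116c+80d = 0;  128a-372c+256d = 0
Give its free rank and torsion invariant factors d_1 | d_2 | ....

rank_ℚ(R)=2; free=4−2=2
SNF(R) diag = [4, 8] → torsion [4, 8]

Answer: M ≅ ℤ^2 ⊕ ℤ/4 ⊕ ℤ/8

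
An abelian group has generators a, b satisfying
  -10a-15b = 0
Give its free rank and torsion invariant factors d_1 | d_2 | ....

Answer: M ≅ ℤ^1 ⊕ ℤ/5

Derivation:
rank_ℚ(R)=1; free=2−1=1
SNF(R) diag = [5] → torsion [5]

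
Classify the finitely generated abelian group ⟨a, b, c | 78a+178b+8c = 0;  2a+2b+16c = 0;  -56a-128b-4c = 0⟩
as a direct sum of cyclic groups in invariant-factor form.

rank_ℚ(R)=3; free=3−3=0
SNF(R) diag = [2, 4, 12] → torsion [2, 4, 12]

Answer: M ≅ ℤ/2 ⊕ ℤ/4 ⊕ ℤ/12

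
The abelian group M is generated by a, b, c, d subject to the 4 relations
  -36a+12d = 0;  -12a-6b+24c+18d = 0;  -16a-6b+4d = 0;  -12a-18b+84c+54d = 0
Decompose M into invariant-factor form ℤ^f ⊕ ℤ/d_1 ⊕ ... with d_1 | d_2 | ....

rank_ℚ(R)=4; free=4−4=0
SNF(R) diag = [2, 6, 12, 12] → torsion [2, 6, 12, 12]

Answer: M ≅ ℤ/2 ⊕ ℤ/6 ⊕ ℤ/12 ⊕ ℤ/12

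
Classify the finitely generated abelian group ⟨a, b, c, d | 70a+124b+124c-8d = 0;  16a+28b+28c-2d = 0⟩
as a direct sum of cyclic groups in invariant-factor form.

Answer: M ≅ ℤ^2 ⊕ ℤ/2 ⊕ ℤ/6

Derivation:
rank_ℚ(R)=2; free=4−2=2
SNF(R) diag = [2, 6] → torsion [2, 6]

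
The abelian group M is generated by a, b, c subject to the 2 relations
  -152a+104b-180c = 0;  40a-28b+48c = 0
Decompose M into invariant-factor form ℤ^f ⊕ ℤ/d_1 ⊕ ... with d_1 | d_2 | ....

Answer: M ≅ ℤ^1 ⊕ ℤ/4 ⊕ ℤ/12

Derivation:
rank_ℚ(R)=2; free=3−2=1
SNF(R) diag = [4, 12] → torsion [4, 12]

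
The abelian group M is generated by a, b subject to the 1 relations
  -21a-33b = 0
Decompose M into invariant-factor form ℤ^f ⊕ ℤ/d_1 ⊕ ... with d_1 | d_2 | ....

Answer: M ≅ ℤ^1 ⊕ ℤ/3

Derivation:
rank_ℚ(R)=1; free=2−1=1
SNF(R) diag = [3] → torsion [3]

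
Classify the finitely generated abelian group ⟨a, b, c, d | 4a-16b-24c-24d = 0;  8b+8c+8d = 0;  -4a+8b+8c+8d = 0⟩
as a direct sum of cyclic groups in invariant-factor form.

Answer: M ≅ ℤ^1 ⊕ ℤ/4 ⊕ ℤ/8 ⊕ ℤ/8

Derivation:
rank_ℚ(R)=3; free=4−3=1
SNF(R) diag = [4, 8, 8] → torsion [4, 8, 8]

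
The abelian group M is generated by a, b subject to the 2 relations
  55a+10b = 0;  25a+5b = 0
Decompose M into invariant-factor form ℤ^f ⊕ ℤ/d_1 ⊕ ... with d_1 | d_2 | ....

rank_ℚ(R)=2; free=2−2=0
SNF(R) diag = [5, 5] → torsion [5, 5]

Answer: M ≅ ℤ/5 ⊕ ℤ/5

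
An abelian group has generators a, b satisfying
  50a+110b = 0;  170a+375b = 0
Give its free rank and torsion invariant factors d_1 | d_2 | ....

rank_ℚ(R)=2; free=2−2=0
SNF(R) diag = [5, 10] → torsion [5, 10]

Answer: M ≅ ℤ/5 ⊕ ℤ/10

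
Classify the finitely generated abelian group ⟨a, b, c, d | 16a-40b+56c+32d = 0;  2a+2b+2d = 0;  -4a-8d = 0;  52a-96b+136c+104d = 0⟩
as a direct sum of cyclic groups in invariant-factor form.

rank_ℚ(R)=4; free=4−4=0
SNF(R) diag = [2, 4, 8, 8] → torsion [2, 4, 8, 8]

Answer: M ≅ ℤ/2 ⊕ ℤ/4 ⊕ ℤ/8 ⊕ ℤ/8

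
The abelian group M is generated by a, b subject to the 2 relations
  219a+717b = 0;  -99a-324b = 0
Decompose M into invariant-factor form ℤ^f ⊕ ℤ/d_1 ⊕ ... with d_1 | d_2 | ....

Answer: M ≅ ℤ/3 ⊕ ℤ/9

Derivation:
rank_ℚ(R)=2; free=2−2=0
SNF(R) diag = [3, 9] → torsion [3, 9]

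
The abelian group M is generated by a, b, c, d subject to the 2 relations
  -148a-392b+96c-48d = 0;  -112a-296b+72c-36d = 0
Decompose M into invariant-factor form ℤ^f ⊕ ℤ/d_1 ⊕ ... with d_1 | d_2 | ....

rank_ℚ(R)=2; free=4−2=2
SNF(R) diag = [4, 12] → torsion [4, 12]

Answer: M ≅ ℤ^2 ⊕ ℤ/4 ⊕ ℤ/12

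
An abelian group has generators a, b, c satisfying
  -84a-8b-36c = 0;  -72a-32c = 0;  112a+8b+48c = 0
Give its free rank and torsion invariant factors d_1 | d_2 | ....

rank_ℚ(R)=3; free=3−3=0
SNF(R) diag = [4, 8, 8] → torsion [4, 8, 8]

Answer: M ≅ ℤ/4 ⊕ ℤ/8 ⊕ ℤ/8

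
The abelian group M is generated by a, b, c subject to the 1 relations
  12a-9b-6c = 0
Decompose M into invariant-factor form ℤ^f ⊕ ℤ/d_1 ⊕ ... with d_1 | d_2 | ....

Answer: M ≅ ℤ^2 ⊕ ℤ/3

Derivation:
rank_ℚ(R)=1; free=3−1=2
SNF(R) diag = [3] → torsion [3]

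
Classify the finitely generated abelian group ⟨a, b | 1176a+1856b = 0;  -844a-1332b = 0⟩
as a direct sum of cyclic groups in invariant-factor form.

rank_ℚ(R)=2; free=2−2=0
SNF(R) diag = [4, 8] → torsion [4, 8]

Answer: M ≅ ℤ/4 ⊕ ℤ/8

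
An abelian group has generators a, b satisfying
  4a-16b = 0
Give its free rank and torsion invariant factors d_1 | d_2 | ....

Answer: M ≅ ℤ^1 ⊕ ℤ/4

Derivation:
rank_ℚ(R)=1; free=2−1=1
SNF(R) diag = [4] → torsion [4]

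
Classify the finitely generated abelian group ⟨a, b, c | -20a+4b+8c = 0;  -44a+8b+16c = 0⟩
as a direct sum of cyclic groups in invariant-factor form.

Answer: M ≅ ℤ^1 ⊕ ℤ/4 ⊕ ℤ/4

Derivation:
rank_ℚ(R)=2; free=3−2=1
SNF(R) diag = [4, 4] → torsion [4, 4]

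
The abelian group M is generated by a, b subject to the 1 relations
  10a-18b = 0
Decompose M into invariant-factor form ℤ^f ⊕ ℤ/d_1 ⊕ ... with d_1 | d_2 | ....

rank_ℚ(R)=1; free=2−1=1
SNF(R) diag = [2] → torsion [2]

Answer: M ≅ ℤ^1 ⊕ ℤ/2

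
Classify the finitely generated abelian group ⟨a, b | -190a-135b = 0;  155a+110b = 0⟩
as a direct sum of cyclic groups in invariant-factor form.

rank_ℚ(R)=2; free=2−2=0
SNF(R) diag = [5, 5] → torsion [5, 5]

Answer: M ≅ ℤ/5 ⊕ ℤ/5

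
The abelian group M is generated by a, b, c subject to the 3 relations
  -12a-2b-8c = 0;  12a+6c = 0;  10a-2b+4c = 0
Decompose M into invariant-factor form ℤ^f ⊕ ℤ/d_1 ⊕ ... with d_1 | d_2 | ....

rank_ℚ(R)=3; free=3−3=0
SNF(R) diag = [2, 2, 6] → torsion [2, 2, 6]

Answer: M ≅ ℤ/2 ⊕ ℤ/2 ⊕ ℤ/6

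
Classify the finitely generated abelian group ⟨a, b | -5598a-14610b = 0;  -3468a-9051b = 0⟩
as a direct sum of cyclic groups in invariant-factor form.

rank_ℚ(R)=2; free=2−2=0
SNF(R) diag = [3, 6] → torsion [3, 6]

Answer: M ≅ ℤ/3 ⊕ ℤ/6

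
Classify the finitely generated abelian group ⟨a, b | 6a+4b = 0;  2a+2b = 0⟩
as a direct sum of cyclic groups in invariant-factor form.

Answer: M ≅ ℤ/2 ⊕ ℤ/2

Derivation:
rank_ℚ(R)=2; free=2−2=0
SNF(R) diag = [2, 2] → torsion [2, 2]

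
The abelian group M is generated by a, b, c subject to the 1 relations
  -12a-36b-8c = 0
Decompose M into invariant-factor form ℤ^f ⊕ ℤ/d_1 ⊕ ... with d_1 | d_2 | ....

Answer: M ≅ ℤ^2 ⊕ ℤ/4

Derivation:
rank_ℚ(R)=1; free=3−1=2
SNF(R) diag = [4] → torsion [4]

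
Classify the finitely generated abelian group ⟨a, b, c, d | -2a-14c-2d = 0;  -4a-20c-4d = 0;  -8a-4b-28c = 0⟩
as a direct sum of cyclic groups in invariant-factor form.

Answer: M ≅ ℤ^1 ⊕ ℤ/2 ⊕ ℤ/4 ⊕ ℤ/8

Derivation:
rank_ℚ(R)=3; free=4−3=1
SNF(R) diag = [2, 4, 8] → torsion [2, 4, 8]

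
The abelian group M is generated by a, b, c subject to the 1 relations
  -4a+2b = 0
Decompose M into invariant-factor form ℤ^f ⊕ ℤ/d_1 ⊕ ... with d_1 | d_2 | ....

Answer: M ≅ ℤ^2 ⊕ ℤ/2

Derivation:
rank_ℚ(R)=1; free=3−1=2
SNF(R) diag = [2] → torsion [2]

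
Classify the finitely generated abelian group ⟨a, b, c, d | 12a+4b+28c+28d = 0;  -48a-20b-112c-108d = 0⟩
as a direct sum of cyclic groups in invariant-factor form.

rank_ℚ(R)=2; free=4−2=2
SNF(R) diag = [4, 4] → torsion [4, 4]

Answer: M ≅ ℤ^2 ⊕ ℤ/4 ⊕ ℤ/4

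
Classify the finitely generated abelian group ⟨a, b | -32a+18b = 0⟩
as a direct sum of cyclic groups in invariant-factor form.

Answer: M ≅ ℤ^1 ⊕ ℤ/2

Derivation:
rank_ℚ(R)=1; free=2−1=1
SNF(R) diag = [2] → torsion [2]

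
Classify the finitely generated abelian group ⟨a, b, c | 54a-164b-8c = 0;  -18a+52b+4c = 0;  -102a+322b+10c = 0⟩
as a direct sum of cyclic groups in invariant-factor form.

Answer: M ≅ ℤ/2 ⊕ ℤ/6 ⊕ ℤ/12

Derivation:
rank_ℚ(R)=3; free=3−3=0
SNF(R) diag = [2, 6, 12] → torsion [2, 6, 12]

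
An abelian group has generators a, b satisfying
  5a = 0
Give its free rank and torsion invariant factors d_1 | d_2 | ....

Answer: M ≅ ℤ^1 ⊕ ℤ/5

Derivation:
rank_ℚ(R)=1; free=2−1=1
SNF(R) diag = [5] → torsion [5]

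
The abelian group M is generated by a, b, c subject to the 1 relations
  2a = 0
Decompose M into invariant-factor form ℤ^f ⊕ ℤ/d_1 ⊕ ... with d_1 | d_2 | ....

Answer: M ≅ ℤ^2 ⊕ ℤ/2

Derivation:
rank_ℚ(R)=1; free=3−1=2
SNF(R) diag = [2] → torsion [2]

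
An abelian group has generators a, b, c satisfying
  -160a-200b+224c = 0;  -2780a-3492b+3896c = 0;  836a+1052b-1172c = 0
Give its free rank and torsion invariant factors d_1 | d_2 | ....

rank_ℚ(R)=3; free=3−3=0
SNF(R) diag = [4, 4, 8] → torsion [4, 4, 8]

Answer: M ≅ ℤ/4 ⊕ ℤ/4 ⊕ ℤ/8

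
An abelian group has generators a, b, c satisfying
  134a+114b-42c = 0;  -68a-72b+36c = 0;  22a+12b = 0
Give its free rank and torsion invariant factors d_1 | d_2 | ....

rank_ℚ(R)=3; free=3−3=0
SNF(R) diag = [2, 6, 12] → torsion [2, 6, 12]

Answer: M ≅ ℤ/2 ⊕ ℤ/6 ⊕ ℤ/12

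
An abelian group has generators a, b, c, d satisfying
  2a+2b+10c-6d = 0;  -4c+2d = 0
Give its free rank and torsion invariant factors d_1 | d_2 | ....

rank_ℚ(R)=2; free=4−2=2
SNF(R) diag = [2, 2] → torsion [2, 2]

Answer: M ≅ ℤ^2 ⊕ ℤ/2 ⊕ ℤ/2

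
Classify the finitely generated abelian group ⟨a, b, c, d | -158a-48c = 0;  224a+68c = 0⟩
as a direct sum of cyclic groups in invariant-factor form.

Answer: M ≅ ℤ^2 ⊕ ℤ/2 ⊕ ℤ/4

Derivation:
rank_ℚ(R)=2; free=4−2=2
SNF(R) diag = [2, 4] → torsion [2, 4]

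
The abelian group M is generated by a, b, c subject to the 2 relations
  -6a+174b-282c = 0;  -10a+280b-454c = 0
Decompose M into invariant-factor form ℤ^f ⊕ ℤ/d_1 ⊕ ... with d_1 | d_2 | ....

rank_ℚ(R)=2; free=3−2=1
SNF(R) diag = [2, 6] → torsion [2, 6]

Answer: M ≅ ℤ^1 ⊕ ℤ/2 ⊕ ℤ/6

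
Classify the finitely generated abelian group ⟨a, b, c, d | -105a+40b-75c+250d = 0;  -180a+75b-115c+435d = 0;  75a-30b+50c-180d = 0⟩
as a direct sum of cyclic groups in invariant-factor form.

Answer: M ≅ ℤ^1 ⊕ ℤ/5 ⊕ ℤ/5 ⊕ ℤ/15

Derivation:
rank_ℚ(R)=3; free=4−3=1
SNF(R) diag = [5, 5, 15] → torsion [5, 5, 15]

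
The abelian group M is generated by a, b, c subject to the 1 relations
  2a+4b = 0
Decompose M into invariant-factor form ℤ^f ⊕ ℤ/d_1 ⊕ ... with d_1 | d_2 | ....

Answer: M ≅ ℤ^2 ⊕ ℤ/2

Derivation:
rank_ℚ(R)=1; free=3−1=2
SNF(R) diag = [2] → torsion [2]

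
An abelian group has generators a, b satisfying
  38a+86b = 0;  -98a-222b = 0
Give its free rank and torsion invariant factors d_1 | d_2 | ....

Answer: M ≅ ℤ/2 ⊕ ℤ/4

Derivation:
rank_ℚ(R)=2; free=2−2=0
SNF(R) diag = [2, 4] → torsion [2, 4]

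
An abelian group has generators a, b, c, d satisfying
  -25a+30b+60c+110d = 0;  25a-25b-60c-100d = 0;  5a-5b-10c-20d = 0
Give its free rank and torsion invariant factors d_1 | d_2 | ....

rank_ℚ(R)=3; free=4−3=1
SNF(R) diag = [5, 5, 10] → torsion [5, 5, 10]

Answer: M ≅ ℤ^1 ⊕ ℤ/5 ⊕ ℤ/5 ⊕ ℤ/10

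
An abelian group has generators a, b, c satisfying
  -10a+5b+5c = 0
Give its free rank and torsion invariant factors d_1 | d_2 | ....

rank_ℚ(R)=1; free=3−1=2
SNF(R) diag = [5] → torsion [5]

Answer: M ≅ ℤ^2 ⊕ ℤ/5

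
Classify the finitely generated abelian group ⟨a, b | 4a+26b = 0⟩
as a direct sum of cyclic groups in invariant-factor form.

rank_ℚ(R)=1; free=2−1=1
SNF(R) diag = [2] → torsion [2]

Answer: M ≅ ℤ^1 ⊕ ℤ/2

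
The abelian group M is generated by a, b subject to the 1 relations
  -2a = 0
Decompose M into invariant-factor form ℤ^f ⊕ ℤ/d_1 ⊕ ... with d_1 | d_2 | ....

Answer: M ≅ ℤ^1 ⊕ ℤ/2

Derivation:
rank_ℚ(R)=1; free=2−1=1
SNF(R) diag = [2] → torsion [2]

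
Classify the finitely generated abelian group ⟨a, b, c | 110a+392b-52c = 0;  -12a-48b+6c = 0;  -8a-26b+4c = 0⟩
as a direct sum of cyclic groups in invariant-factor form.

Answer: M ≅ ℤ/2 ⊕ ℤ/6 ⊕ ℤ/18

Derivation:
rank_ℚ(R)=3; free=3−3=0
SNF(R) diag = [2, 6, 18] → torsion [2, 6, 18]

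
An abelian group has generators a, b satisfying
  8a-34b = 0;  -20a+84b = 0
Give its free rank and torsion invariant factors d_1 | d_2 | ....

rank_ℚ(R)=2; free=2−2=0
SNF(R) diag = [2, 4] → torsion [2, 4]

Answer: M ≅ ℤ/2 ⊕ ℤ/4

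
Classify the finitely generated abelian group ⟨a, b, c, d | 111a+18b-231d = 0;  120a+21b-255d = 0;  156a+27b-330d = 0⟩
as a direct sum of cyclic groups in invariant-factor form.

Answer: M ≅ ℤ^1 ⊕ ℤ/3 ⊕ ℤ/3 ⊕ ℤ/9

Derivation:
rank_ℚ(R)=3; free=4−3=1
SNF(R) diag = [3, 3, 9] → torsion [3, 3, 9]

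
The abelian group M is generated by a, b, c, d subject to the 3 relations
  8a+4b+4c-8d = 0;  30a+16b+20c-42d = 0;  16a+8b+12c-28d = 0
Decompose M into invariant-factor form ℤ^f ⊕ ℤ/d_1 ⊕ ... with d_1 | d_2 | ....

Answer: M ≅ ℤ^1 ⊕ ℤ/2 ⊕ ℤ/4 ⊕ ℤ/4

Derivation:
rank_ℚ(R)=3; free=4−3=1
SNF(R) diag = [2, 4, 4] → torsion [2, 4, 4]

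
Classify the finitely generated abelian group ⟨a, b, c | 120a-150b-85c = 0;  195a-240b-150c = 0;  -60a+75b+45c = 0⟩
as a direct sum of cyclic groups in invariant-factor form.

Answer: M ≅ ℤ/5 ⊕ ℤ/15 ⊕ ℤ/15

Derivation:
rank_ℚ(R)=3; free=3−3=0
SNF(R) diag = [5, 15, 15] → torsion [5, 15, 15]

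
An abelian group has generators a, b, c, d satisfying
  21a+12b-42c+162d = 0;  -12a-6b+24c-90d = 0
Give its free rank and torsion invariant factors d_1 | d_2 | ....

Answer: M ≅ ℤ^2 ⊕ ℤ/3 ⊕ ℤ/6

Derivation:
rank_ℚ(R)=2; free=4−2=2
SNF(R) diag = [3, 6] → torsion [3, 6]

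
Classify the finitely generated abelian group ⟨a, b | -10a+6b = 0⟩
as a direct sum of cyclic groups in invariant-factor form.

Answer: M ≅ ℤ^1 ⊕ ℤ/2

Derivation:
rank_ℚ(R)=1; free=2−1=1
SNF(R) diag = [2] → torsion [2]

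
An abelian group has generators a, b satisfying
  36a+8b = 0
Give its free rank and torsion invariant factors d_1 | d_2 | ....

rank_ℚ(R)=1; free=2−1=1
SNF(R) diag = [4] → torsion [4]

Answer: M ≅ ℤ^1 ⊕ ℤ/4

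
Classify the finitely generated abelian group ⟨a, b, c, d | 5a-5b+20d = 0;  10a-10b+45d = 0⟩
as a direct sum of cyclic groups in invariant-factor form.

rank_ℚ(R)=2; free=4−2=2
SNF(R) diag = [5, 5] → torsion [5, 5]

Answer: M ≅ ℤ^2 ⊕ ℤ/5 ⊕ ℤ/5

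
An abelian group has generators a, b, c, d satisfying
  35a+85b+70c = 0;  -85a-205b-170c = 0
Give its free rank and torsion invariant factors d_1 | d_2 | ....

rank_ℚ(R)=2; free=4−2=2
SNF(R) diag = [5, 10] → torsion [5, 10]

Answer: M ≅ ℤ^2 ⊕ ℤ/5 ⊕ ℤ/10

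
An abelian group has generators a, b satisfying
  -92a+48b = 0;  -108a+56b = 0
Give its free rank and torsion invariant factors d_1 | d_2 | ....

rank_ℚ(R)=2; free=2−2=0
SNF(R) diag = [4, 8] → torsion [4, 8]

Answer: M ≅ ℤ/4 ⊕ ℤ/8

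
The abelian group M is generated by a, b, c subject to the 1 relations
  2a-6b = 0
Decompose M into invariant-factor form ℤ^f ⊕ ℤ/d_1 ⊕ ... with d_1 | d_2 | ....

Answer: M ≅ ℤ^2 ⊕ ℤ/2

Derivation:
rank_ℚ(R)=1; free=3−1=2
SNF(R) diag = [2] → torsion [2]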